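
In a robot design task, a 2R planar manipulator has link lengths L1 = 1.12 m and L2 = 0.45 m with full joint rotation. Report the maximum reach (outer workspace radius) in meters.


r_max = L1 + L2 = 1.12 + 0.45 = 1.5700

1.5700 m


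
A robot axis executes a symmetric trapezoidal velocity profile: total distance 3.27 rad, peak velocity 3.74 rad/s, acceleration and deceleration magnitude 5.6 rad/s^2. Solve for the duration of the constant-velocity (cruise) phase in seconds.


t_acc = v/a = 0.667857 s, d_acc = v^2/(2a) = 1.248893 rad each
d_cruise = 3.27 - 2*1.248893 = 0.772214 rad
t_cruise = d_cruise/v = 0.772214/3.74 = 0.2065

0.2065 s


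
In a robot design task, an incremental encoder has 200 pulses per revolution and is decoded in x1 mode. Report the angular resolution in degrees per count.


resolution = 360 / (PPR * 1) = 360 / 200 = 1.8000

1.8000 degrees


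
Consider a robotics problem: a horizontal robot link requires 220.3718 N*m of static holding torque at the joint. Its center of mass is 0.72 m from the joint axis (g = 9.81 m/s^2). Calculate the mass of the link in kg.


m = tau / (g*L) = 220.3718 / (9.81 * 0.72) = 31.2000

31.2000 kg


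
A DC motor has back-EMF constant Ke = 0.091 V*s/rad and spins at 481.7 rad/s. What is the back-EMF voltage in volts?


V_emf = Ke * omega = 0.091*481.7 = 43.8347

43.8347 V


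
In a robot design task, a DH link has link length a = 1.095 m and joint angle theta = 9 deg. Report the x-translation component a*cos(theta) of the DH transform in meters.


a*cos(theta) = 1.095*cos(9 deg) = 1.0815

1.0815 m


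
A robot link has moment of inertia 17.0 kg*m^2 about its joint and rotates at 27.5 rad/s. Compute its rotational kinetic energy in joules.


KE = (1/2)*I*omega^2 = 0.5*17.0*27.5^2 = 6428.1250

6428.1250 J


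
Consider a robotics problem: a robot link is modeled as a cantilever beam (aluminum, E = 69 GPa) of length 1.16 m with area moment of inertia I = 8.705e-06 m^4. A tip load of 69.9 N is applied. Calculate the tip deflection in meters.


delta = F*L^3/(3*E*I) = 69.9*1.16^3/(3*6.900e+10*8.705e-06)
      = 109.1066304/1801935 = 6.0550e-05

6.0550e-05 m


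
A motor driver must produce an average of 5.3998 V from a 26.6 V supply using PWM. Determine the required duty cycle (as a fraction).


D = V_avg/V_supply = 5.3998/26.6 = 0.2030

0.2030


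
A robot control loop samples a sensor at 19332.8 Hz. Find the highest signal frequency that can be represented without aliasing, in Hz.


f_max = f_s/2 = 19332.8/2 = 9666.4000

9666.4000 Hz


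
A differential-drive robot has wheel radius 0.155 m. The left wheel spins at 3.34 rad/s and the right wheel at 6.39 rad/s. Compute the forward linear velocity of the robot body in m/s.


v = r*(wR + wL)/2 = 0.155*(6.39 + 3.34)/2 = 0.7541

0.7541 m/s


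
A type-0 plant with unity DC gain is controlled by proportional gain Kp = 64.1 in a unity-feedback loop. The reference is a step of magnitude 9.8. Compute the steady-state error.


e_ss = R/(1 + Kp) = 9.8/(1 + 64.1) = 9.8/65.1000 = 0.1505

0.1505


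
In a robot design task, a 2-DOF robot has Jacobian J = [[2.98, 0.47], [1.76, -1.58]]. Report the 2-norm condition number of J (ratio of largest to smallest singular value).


JJ^T eigenvalues: trace(JJ^T) = 14.6953, det(JJ^T) = det(J)^2 = 30.64286736
s_max^2 = (14.6953 + sqrt(93.38037265))/2 = 12.17932602
s_min^2 = (14.6953 - sqrt(93.38037265))/2 = 2.51597398
kappa = s_max/s_min = sqrt(12.17932602/2.51597398) = 2.2002

2.2002


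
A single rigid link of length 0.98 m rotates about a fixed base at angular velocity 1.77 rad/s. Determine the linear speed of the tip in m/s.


v = L*omega = 0.98 * 1.77 = 1.7346

1.7346 m/s


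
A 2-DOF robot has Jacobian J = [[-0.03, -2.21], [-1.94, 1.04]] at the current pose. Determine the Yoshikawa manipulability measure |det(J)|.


det(J) = -0.03*1.04 - (-2.21)*(-1.94) = -4.3186
|det(J)| = 4.3186

4.3186


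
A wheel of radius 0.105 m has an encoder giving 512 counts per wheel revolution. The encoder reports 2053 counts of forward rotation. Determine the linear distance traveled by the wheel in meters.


revs = 2053/512 = 4.009766
d = revs * 2*pi*r = 4.009766 * 2*pi*0.105 = 2.6454

2.6454 m


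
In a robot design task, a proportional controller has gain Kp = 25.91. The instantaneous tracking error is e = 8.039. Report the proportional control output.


u_P = Kp * e = 25.91 * 8.039 = 208.2905

208.2905


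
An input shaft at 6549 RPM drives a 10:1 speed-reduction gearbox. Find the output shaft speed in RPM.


omega_out = omega_in / N = 6549 / 10 = 654.9000

654.9000 RPM


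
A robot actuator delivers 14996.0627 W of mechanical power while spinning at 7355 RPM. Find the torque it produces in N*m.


omega = 7355 * 2*pi/60 = 770.213799 rad/s
tau = P / omega = 14996.0627 / 770.213799 = 19.4700

19.4700 N*m


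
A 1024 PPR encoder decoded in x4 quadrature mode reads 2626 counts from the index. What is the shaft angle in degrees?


angle = counts * 360 / (PPR*4) = 2626 * 360 / 4096 = 230.8008

230.8008 degrees


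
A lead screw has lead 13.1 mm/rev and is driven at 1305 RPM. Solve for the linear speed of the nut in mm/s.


v = lead * (RPM/60) = 13.1*1305/60 = 284.9250

284.9250 mm/s


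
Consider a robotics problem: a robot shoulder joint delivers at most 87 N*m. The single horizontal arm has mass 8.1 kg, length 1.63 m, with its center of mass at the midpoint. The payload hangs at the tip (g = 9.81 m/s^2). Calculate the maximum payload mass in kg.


tau_arm = m_arm*g*(L/2) = 8.1*9.81*1.63/2 = 64.7607 N*m
tau_payload = tau_max - tau_arm = 87 - 64.7607 = 22.2393
m_payload = tau_payload / (g*L) = 22.2393 / (9.81*1.63) = 1.3908

1.3908 kg


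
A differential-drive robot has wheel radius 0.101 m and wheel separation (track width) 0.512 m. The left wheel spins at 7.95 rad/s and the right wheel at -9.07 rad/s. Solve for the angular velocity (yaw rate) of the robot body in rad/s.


omega = r*(wR - wL)/L = 0.101*(-9.07 - (7.95))/0.512 = -3.3575

-3.3575 rad/s


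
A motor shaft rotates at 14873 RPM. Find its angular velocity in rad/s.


omega = 14873 * 2*pi/60 = 1557.4969

1557.4969 rad/s


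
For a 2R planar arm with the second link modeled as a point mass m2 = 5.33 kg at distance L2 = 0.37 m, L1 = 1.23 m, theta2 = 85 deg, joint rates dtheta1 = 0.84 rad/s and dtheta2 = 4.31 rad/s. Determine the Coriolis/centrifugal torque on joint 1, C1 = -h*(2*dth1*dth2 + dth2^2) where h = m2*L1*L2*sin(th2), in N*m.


h = m2*L1*L2*sin(th2) = 5.33*1.23*0.37*sin(85 deg) = 2.416453
C1 = -h*(2*0.84*4.31 + 4.31^2) = -2.416453*25.8169 = -62.3853

-62.3853 N*m


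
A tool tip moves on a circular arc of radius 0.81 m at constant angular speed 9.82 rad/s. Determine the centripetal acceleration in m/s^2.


a_c = omega^2 * r = 9.82^2 * 0.81 = 78.1102

78.1102 m/s^2


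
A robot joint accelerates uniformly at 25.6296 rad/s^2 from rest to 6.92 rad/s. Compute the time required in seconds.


t = delta_omega / alpha = 6.92 / 25.6296 = 0.2700

0.2700 s


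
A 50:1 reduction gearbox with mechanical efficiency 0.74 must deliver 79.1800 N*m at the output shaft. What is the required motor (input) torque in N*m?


tau_in = tau_out / (N * eta) = 79.1800 / (50 * 0.74) = 2.1400

2.1400 N*m


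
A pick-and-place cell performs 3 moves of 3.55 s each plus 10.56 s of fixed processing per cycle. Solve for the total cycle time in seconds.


T = 3*3.55 + 10.56 = 21.2100

21.2100 s


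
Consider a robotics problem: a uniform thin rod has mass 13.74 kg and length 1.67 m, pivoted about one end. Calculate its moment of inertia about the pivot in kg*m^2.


I = (1/3)*m*L^2 = (1/3)*13.74*1.67^2 = 12.7732

12.7732 kg*m^2


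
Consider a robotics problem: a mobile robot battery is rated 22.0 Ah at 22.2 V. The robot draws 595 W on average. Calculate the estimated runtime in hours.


E = 22.0*22.2 = 488.4000 Wh
t = E/P = 488.4000/595 = 0.8208

0.8208 hours


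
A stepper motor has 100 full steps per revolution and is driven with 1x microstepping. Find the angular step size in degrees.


step = 360/(100*1) = 360/100 = 3.6000

3.6000 degrees


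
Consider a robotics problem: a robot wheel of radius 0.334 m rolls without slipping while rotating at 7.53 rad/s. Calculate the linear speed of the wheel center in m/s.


v = omega * r = 7.53 * 0.334 = 2.5150

2.5150 m/s


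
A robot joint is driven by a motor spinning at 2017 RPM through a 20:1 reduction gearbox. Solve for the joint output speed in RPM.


omega_joint = omega_motor / N = 2017 / 20 = 100.8500

100.8500 RPM


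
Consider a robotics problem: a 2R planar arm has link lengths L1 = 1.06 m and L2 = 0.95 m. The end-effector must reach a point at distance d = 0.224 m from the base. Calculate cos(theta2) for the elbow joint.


cos(th2) = (d^2 - L1^2 - L2^2)/(2*L1*L2) = (0.224^2 - 1.06^2 - 0.95^2)/(2*1.06*0.95) = -0.9811

-0.9811


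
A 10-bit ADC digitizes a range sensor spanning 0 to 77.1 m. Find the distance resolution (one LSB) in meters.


res = range / 2^n = 77.1/2^10 = 77.1/1024 = 0.0753

0.0753 m


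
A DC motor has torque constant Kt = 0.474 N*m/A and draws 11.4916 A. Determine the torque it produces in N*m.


tau = Kt * I = 0.474*11.4916 = 5.4470

5.4470 N*m


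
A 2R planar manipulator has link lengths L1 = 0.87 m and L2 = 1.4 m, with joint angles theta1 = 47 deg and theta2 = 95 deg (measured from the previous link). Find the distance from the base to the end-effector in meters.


x = L1*cos(th1) + L2*cos(th1+th2) = -0.509876
y = L1*sin(th1) + L2*sin(th1+th2) = 1.498204
d = sqrt(x^2 + y^2) = sqrt(0.259974 + 2.244615) = 1.5826

1.5826 m


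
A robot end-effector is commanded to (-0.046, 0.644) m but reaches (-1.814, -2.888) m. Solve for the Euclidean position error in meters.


dx = -1.814 - (-0.046) = -1.7680, dy = -2.888 - (0.644) = -3.5320
err = sqrt(3.125824 + 12.475024) = 3.9498

3.9498 m


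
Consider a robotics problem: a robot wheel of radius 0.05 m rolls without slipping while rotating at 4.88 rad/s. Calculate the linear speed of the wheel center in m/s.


v = omega * r = 4.88 * 0.05 = 0.2440

0.2440 m/s


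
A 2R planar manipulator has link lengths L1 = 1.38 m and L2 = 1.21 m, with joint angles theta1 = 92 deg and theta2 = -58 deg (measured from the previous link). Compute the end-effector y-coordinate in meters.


y = L1*sin(th1) + L2*sin(th1+th2) = 1.38*sin(92 deg) + 1.21*sin(34 deg) = 2.0558

2.0558 m


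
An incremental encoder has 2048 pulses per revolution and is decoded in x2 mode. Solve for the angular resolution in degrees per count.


resolution = 360 / (PPR * 2) = 360 / 4096 = 0.0879

0.0879 degrees


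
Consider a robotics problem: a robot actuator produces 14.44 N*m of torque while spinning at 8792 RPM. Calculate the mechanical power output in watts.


omega = 8792 * 2*pi/60 = 920.696087 rad/s
P = tau * omega = 14.44 * 920.696087 = 13294.8515

13294.8515 W


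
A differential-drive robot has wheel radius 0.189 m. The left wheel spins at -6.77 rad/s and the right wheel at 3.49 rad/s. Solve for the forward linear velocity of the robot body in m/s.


v = r*(wR + wL)/2 = 0.189*(3.49 + -6.77)/2 = -0.3100

-0.3100 m/s


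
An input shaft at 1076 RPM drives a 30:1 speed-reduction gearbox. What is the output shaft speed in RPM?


omega_out = omega_in / N = 1076 / 30 = 35.8667

35.8667 RPM


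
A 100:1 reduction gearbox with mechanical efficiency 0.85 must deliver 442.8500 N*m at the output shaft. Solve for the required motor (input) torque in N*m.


tau_in = tau_out / (N * eta) = 442.8500 / (100 * 0.85) = 5.2100

5.2100 N*m


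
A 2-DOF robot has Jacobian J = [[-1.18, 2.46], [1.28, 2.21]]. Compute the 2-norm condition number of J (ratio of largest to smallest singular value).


JJ^T eigenvalues: trace(JJ^T) = 13.9665, det(JJ^T) = det(J)^2 = 33.13844356
s_max^2 = (13.9665 + sqrt(62.50934801))/2 = 10.93639267
s_min^2 = (13.9665 - sqrt(62.50934801))/2 = 3.03010733
kappa = s_max/s_min = sqrt(10.93639267/3.03010733) = 1.8998

1.8998


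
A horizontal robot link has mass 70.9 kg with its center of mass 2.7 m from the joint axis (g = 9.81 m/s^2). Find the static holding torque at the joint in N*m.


tau = m*g*L = 70.9 * 9.81 * 2.7 = 1877.9283

1877.9283 N*m


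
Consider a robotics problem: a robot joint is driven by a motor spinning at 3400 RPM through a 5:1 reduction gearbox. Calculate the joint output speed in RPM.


omega_joint = omega_motor / N = 3400 / 5 = 680.0000

680.0000 RPM


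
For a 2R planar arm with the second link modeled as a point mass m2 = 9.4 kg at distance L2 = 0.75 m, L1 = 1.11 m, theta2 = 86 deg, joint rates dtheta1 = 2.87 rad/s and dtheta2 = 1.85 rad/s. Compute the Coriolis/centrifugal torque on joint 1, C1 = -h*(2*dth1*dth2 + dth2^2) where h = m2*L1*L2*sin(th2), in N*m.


h = m2*L1*L2*sin(th2) = 9.4*1.11*0.75*sin(86 deg) = 7.806437
C1 = -h*(2*2.87*1.85 + 1.85^2) = -7.806437*14.0415 = -109.6141

-109.6141 N*m


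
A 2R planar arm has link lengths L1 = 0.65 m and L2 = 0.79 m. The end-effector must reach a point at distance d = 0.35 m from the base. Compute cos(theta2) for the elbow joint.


cos(th2) = (d^2 - L1^2 - L2^2)/(2*L1*L2) = (0.35^2 - 0.65^2 - 0.79^2)/(2*0.65*0.79) = -0.8998

-0.8998


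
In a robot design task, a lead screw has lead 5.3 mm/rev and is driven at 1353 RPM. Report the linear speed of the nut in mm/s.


v = lead * (RPM/60) = 5.3*1353/60 = 119.5150

119.5150 mm/s


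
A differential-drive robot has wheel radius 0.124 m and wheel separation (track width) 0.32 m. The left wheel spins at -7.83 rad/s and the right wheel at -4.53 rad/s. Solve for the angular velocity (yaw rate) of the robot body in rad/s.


omega = r*(wR - wL)/L = 0.124*(-4.53 - (-7.83))/0.32 = 1.2787

1.2787 rad/s


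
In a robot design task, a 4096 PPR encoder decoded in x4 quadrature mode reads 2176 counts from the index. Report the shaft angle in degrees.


angle = counts * 360 / (PPR*4) = 2176 * 360 / 16384 = 47.8125

47.8125 degrees


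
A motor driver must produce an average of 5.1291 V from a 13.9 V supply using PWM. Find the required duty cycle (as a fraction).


D = V_avg/V_supply = 5.1291/13.9 = 0.3690

0.3690


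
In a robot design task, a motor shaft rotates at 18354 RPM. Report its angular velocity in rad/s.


omega = 18354 * 2*pi/60 = 1922.0264

1922.0264 rad/s


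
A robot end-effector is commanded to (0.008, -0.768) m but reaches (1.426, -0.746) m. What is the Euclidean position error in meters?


dx = 1.426 - (0.008) = 1.4180, dy = -0.746 - (-0.768) = 0.0220
err = sqrt(2.010724 + 0.000484) = 1.4182

1.4182 m


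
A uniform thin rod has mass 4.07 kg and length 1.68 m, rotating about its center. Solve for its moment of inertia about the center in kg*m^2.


I = (1/12)*m*L^2 = (1/12)*4.07*1.68^2 = 0.9573

0.9573 kg*m^2


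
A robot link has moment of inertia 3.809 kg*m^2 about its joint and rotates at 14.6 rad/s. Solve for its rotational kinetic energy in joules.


KE = (1/2)*I*omega^2 = 0.5*3.809*14.6^2 = 405.9632

405.9632 J


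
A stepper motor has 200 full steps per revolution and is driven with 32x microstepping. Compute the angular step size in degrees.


step = 360/(200*32) = 360/6400 = 0.0563

0.0563 degrees


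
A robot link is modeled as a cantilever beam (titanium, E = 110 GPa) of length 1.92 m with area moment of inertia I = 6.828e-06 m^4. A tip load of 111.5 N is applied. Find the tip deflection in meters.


delta = F*L^3/(3*E*I) = 111.5*1.92^3/(3*1.100e+11*6.828e-06)
      = 789.184512/2253240 = 3.5024e-04

3.5024e-04 m


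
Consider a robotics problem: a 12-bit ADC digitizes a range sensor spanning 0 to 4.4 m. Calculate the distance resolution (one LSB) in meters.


res = range / 2^n = 4.4/2^12 = 4.4/4096 = 0.0011

0.0011 m


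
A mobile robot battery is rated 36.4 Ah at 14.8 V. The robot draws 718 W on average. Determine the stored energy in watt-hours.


E = capacity * V = 36.4*14.8 = 538.7200

538.7200 Wh


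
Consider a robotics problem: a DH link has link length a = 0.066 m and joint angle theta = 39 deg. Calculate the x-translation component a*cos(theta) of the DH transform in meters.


a*cos(theta) = 0.066*cos(39 deg) = 0.0513

0.0513 m


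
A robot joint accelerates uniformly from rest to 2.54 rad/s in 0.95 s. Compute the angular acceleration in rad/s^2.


alpha = delta_omega / t = 2.54 / 0.95 = 2.6737

2.6737 rad/s^2


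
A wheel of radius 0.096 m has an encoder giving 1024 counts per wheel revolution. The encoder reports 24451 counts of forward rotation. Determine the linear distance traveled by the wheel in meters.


revs = 24451/1024 = 23.877930
d = revs * 2*pi*r = 23.877930 * 2*pi*0.096 = 14.4028

14.4028 m


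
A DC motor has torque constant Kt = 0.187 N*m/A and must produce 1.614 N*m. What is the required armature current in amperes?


I = tau / Kt = 1.614/0.187 = 8.6310

8.6310 A


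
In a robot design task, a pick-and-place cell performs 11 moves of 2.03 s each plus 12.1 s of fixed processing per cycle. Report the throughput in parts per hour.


T_cycle = 11*2.03 + 12.1 = 34.4300 s
rate = 3600/T = 104.5600

104.5600 parts/hour


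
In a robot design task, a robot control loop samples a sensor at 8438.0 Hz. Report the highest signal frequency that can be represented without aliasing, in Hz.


f_max = f_s/2 = 8438.0/2 = 4219.0000

4219.0000 Hz


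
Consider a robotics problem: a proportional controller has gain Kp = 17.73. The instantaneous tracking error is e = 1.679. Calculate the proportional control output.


u_P = Kp * e = 17.73 * 1.679 = 29.7687

29.7687


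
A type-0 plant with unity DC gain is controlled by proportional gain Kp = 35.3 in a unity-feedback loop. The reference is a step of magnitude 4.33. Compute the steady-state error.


e_ss = R/(1 + Kp) = 4.33/(1 + 35.3) = 4.33/36.3000 = 0.1193

0.1193


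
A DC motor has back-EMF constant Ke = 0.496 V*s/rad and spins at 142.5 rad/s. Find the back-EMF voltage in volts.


V_emf = Ke * omega = 0.496*142.5 = 70.6800

70.6800 V


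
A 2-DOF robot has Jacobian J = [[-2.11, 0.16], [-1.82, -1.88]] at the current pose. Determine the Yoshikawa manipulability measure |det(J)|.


det(J) = -2.11*-1.88 - (0.16)*(-1.82) = 4.2580
|det(J)| = 4.2580

4.2580


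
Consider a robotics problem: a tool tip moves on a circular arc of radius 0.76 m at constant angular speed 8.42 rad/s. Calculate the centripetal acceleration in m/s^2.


a_c = omega^2 * r = 8.42^2 * 0.76 = 53.8813

53.8813 m/s^2


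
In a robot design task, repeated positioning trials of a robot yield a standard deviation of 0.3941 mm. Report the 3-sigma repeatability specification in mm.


repeatability = 3*sigma = 3*0.3941 = 1.1823

1.1823 mm


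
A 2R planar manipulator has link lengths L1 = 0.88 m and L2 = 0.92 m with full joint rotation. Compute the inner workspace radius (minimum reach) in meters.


r_min = |L1 - L2| = |0.88 - 0.92| = 0.0400

0.0400 m


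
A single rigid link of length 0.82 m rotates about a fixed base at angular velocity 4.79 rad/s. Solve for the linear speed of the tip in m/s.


v = L*omega = 0.82 * 4.79 = 3.9278

3.9278 m/s


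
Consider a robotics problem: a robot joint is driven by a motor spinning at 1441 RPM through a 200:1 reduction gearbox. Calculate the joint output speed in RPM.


omega_joint = omega_motor / N = 1441 / 200 = 7.2050

7.2050 RPM


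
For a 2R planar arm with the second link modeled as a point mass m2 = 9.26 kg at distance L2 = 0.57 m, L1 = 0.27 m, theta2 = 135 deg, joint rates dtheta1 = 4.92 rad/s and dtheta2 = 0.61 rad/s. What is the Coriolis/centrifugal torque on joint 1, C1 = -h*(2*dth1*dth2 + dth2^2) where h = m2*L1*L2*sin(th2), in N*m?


h = m2*L1*L2*sin(th2) = 9.26*0.27*0.57*sin(135 deg) = 1.007708
C1 = -h*(2*4.92*0.61 + 0.61^2) = -1.007708*6.3745 = -6.4236

-6.4236 N*m


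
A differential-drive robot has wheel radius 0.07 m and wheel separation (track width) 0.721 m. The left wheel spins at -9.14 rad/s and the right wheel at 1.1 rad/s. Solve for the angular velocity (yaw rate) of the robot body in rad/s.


omega = r*(wR - wL)/L = 0.07*(1.1 - (-9.14))/0.721 = 0.9942

0.9942 rad/s


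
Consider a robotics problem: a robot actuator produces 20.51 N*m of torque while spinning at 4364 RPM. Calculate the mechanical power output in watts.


omega = 4364 * 2*pi/60 = 456.997011 rad/s
P = tau * omega = 20.51 * 456.997011 = 9373.0087

9373.0087 W


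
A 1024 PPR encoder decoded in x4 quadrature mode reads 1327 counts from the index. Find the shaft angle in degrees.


angle = counts * 360 / (PPR*4) = 1327 * 360 / 4096 = 116.6309

116.6309 degrees


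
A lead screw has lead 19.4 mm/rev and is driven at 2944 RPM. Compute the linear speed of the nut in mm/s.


v = lead * (RPM/60) = 19.4*2944/60 = 951.8933

951.8933 mm/s


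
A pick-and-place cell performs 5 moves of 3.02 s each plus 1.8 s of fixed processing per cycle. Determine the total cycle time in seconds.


T = 5*3.02 + 1.8 = 16.9000

16.9000 s


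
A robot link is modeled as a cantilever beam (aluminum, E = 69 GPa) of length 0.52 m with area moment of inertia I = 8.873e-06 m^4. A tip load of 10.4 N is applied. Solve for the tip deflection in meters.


delta = F*L^3/(3*E*I) = 10.4*0.52^3/(3*6.900e+10*8.873e-06)
      = 1.4623232/1836711 = 7.9616e-07

7.9616e-07 m


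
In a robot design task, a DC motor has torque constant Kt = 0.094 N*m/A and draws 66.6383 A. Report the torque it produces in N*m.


tau = Kt * I = 0.094*66.6383 = 6.2640

6.2640 N*m


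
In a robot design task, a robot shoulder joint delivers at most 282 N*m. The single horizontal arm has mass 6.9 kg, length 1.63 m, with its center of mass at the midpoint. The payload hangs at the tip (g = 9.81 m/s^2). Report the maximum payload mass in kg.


tau_arm = m_arm*g*(L/2) = 6.9*9.81*1.63/2 = 55.1665 N*m
tau_payload = tau_max - tau_arm = 282 - 55.1665 = 226.8335
m_payload = tau_payload / (g*L) = 226.8335 / (9.81*1.63) = 14.1857

14.1857 kg


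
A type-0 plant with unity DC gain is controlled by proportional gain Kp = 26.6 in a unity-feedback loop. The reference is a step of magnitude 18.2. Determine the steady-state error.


e_ss = R/(1 + Kp) = 18.2/(1 + 26.6) = 18.2/27.6000 = 0.6594

0.6594


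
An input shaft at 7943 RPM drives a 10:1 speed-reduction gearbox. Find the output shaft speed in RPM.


omega_out = omega_in / N = 7943 / 10 = 794.3000

794.3000 RPM


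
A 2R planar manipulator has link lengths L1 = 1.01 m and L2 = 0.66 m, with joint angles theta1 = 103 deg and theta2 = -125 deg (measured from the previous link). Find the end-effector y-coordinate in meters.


y = L1*sin(th1) + L2*sin(th1+th2) = 1.01*sin(103 deg) + 0.66*sin(-22 deg) = 0.7369

0.7369 m


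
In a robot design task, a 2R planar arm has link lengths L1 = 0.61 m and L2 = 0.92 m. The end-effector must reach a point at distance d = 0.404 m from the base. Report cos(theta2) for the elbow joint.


cos(th2) = (d^2 - L1^2 - L2^2)/(2*L1*L2) = (0.404^2 - 0.61^2 - 0.92^2)/(2*0.61*0.92) = -0.9402

-0.9402


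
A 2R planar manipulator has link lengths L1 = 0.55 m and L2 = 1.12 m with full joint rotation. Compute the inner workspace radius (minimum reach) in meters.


r_min = |L1 - L2| = |0.55 - 1.12| = 0.5700

0.5700 m


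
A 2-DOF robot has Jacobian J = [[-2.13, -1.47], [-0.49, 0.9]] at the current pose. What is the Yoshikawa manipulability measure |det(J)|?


det(J) = -2.13*0.9 - (-1.47)*(-0.49) = -2.6373
|det(J)| = 2.6373

2.6373


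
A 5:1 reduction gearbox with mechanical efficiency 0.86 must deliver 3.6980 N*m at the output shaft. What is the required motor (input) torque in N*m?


tau_in = tau_out / (N * eta) = 3.6980 / (5 * 0.86) = 0.8600

0.8600 N*m


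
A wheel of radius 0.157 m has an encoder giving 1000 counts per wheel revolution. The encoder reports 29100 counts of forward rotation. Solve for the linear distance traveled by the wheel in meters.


revs = 29100/1000 = 29.100000
d = revs * 2*pi*r = 29.100000 * 2*pi*0.157 = 28.7060

28.7060 m


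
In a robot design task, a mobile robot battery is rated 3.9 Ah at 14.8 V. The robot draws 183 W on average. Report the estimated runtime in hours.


E = 3.9*14.8 = 57.7200 Wh
t = E/P = 57.7200/183 = 0.3154

0.3154 hours


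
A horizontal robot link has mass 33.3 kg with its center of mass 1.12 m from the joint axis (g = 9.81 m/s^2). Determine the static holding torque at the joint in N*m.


tau = m*g*L = 33.3 * 9.81 * 1.12 = 365.8738

365.8738 N*m


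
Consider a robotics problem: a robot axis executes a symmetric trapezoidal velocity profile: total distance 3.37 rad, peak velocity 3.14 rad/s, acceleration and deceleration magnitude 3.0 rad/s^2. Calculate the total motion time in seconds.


t_acc = v/a = 3.14/3.0 = 1.046667 s
d_acc = v^2/(2a) = 1.643267 rad (each ramp)
d_cruise = 3.37 - 2*1.643267 = 0.083466 rad
t_cruise = 0.083466/3.14 = 0.026582 s
t_total = 2*1.046667 + 0.026582 = 2.1199

2.1199 s


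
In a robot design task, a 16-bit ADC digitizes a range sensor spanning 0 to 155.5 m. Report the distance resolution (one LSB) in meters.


res = range / 2^n = 155.5/2^16 = 155.5/65536 = 0.0024

0.0024 m


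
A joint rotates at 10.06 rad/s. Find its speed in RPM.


RPM = 10.06 * 60/(2*pi) = 96.0659

96.0659 RPM


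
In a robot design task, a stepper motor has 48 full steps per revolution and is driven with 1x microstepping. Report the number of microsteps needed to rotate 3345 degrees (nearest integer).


step_size = 360/(48*1) = 360/48 = 7.500000 deg
n = 3345/(360/48) = 3345*48/360 = 446

446 steps


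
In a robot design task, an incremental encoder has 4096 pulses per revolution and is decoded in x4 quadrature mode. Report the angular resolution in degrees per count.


resolution = 360 / (PPR * 4) = 360 / 16384 = 0.0220

0.0220 degrees


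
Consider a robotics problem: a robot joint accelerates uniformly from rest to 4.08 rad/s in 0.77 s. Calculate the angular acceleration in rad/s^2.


alpha = delta_omega / t = 4.08 / 0.77 = 5.2987

5.2987 rad/s^2


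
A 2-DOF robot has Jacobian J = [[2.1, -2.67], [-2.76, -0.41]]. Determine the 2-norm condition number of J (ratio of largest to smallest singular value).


JJ^T eigenvalues: trace(JJ^T) = 19.3246, det(JJ^T) = det(J)^2 = 67.73619204
s_max^2 = (19.3246 + sqrt(102.49539700))/2 = 14.72430052
s_min^2 = (19.3246 - sqrt(102.49539700))/2 = 4.60029948
kappa = s_max/s_min = sqrt(14.72430052/4.60029948) = 1.7891

1.7891


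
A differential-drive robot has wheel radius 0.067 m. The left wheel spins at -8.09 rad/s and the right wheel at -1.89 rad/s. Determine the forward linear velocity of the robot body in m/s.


v = r*(wR + wL)/2 = 0.067*(-1.89 + -8.09)/2 = -0.3343

-0.3343 m/s


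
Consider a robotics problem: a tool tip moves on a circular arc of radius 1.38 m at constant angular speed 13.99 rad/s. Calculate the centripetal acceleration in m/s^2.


a_c = omega^2 * r = 13.99^2 * 1.38 = 270.0937

270.0937 m/s^2


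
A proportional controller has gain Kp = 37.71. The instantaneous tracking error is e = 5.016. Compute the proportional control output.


u_P = Kp * e = 37.71 * 5.016 = 189.1534

189.1534


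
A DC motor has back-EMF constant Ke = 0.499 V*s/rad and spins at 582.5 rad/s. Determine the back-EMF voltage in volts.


V_emf = Ke * omega = 0.499*582.5 = 290.6675

290.6675 V


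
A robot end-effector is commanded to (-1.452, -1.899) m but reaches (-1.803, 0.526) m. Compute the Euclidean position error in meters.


dx = -1.803 - (-1.452) = -0.3510, dy = 0.526 - (-1.899) = 2.4250
err = sqrt(0.123201 + 5.880625) = 2.4503

2.4503 m


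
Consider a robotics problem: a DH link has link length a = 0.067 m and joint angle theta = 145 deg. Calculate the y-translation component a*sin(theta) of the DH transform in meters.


a*sin(theta) = 0.067*sin(145 deg) = 0.0384

0.0384 m


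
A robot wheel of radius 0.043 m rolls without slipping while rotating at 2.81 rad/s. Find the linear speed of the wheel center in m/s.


v = omega * r = 2.81 * 0.043 = 0.1208

0.1208 m/s


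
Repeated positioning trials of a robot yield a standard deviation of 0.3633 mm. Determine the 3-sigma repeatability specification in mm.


repeatability = 3*sigma = 3*0.3633 = 1.0899

1.0899 mm


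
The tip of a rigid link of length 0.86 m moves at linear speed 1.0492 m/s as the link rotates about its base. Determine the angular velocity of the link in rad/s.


omega = v / L = 1.0492 / 0.86 = 1.2200

1.2200 rad/s


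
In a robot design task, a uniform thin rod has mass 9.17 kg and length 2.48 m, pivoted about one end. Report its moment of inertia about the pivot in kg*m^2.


I = (1/3)*m*L^2 = (1/3)*9.17*2.48^2 = 18.7997

18.7997 kg*m^2


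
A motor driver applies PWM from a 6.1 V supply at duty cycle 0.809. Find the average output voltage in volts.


V_avg = V_supply * D = 6.1*0.809 = 4.9349

4.9349 V


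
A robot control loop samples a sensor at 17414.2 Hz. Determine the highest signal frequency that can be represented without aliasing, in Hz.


f_max = f_s/2 = 17414.2/2 = 8707.1000

8707.1000 Hz


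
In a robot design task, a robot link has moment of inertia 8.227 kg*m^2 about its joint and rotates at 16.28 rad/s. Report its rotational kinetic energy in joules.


KE = (1/2)*I*omega^2 = 0.5*8.227*16.28^2 = 1090.2355

1090.2355 J


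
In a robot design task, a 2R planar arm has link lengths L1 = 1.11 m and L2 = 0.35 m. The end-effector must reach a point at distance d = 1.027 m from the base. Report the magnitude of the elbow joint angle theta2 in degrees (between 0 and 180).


cos(th2) = (d^2 - L1^2 - L2^2)/(2*L1*L2) = (1.027^2 - 1.11^2 - 0.35^2)/(2*1.11*0.35) = -0.38593436
th2 = acos(-0.38593436) = 112.7018 deg

112.7018 degrees


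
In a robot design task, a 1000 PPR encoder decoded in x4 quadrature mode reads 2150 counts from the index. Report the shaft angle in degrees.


angle = counts * 360 / (PPR*4) = 2150 * 360 / 4000 = 193.5000

193.5000 degrees


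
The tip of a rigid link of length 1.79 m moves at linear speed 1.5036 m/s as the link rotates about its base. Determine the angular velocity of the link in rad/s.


omega = v / L = 1.5036 / 1.79 = 0.8400

0.8400 rad/s


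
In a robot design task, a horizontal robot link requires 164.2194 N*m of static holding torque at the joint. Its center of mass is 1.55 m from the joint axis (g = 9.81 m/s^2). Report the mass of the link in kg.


m = tau / (g*L) = 164.2194 / (9.81 * 1.55) = 10.8000

10.8000 kg


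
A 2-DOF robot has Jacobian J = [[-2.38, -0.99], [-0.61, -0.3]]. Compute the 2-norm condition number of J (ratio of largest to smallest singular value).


JJ^T eigenvalues: trace(JJ^T) = 7.1066, det(JJ^T) = det(J)^2 = 0.01212201
s_max^2 = (7.1066 + sqrt(50.45527552))/2 = 7.10489385
s_min^2 = (7.1066 - sqrt(50.45527552))/2 = 0.00170615
kappa = s_max/s_min = sqrt(7.10489385/0.00170615) = 64.5313

64.5313


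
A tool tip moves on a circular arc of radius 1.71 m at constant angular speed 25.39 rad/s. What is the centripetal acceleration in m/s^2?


a_c = omega^2 * r = 25.39^2 * 1.71 = 1102.3551

1102.3551 m/s^2


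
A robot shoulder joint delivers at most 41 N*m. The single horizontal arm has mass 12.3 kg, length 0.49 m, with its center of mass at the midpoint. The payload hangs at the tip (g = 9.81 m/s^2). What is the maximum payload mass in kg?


tau_arm = m_arm*g*(L/2) = 12.3*9.81*0.49/2 = 29.5624 N*m
tau_payload = tau_max - tau_arm = 41 - 29.5624 = 11.4376
m_payload = tau_payload / (g*L) = 11.4376 / (9.81*0.49) = 2.3794

2.3794 kg


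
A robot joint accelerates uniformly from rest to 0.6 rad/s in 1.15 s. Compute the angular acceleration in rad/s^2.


alpha = delta_omega / t = 0.6 / 1.15 = 0.5217

0.5217 rad/s^2


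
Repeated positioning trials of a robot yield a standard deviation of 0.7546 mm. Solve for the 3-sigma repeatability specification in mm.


repeatability = 3*sigma = 3*0.7546 = 2.2638

2.2638 mm


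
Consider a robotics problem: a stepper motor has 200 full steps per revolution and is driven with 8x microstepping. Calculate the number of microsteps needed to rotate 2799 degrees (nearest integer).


step_size = 360/(200*8) = 360/1600 = 0.225000 deg
n = 2799/(360/1600) = 2799*1600/360 = 12440

12440 steps


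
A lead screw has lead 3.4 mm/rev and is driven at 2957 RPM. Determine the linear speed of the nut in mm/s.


v = lead * (RPM/60) = 3.4*2957/60 = 167.5633

167.5633 mm/s


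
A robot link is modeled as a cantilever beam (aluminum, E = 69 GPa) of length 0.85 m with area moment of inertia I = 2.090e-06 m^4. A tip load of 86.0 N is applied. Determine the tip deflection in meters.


delta = F*L^3/(3*E*I) = 86.0*0.85^3/(3*6.900e+10*2.090e-06)
      = 52.81475/432630 = 1.2208e-04

1.2208e-04 m


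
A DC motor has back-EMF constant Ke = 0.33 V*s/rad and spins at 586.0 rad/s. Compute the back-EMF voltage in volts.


V_emf = Ke * omega = 0.33*586.0 = 193.3800

193.3800 V


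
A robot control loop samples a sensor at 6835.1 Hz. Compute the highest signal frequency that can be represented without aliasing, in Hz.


f_max = f_s/2 = 6835.1/2 = 3417.5500

3417.5500 Hz


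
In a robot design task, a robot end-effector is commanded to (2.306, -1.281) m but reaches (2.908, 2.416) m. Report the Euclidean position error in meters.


dx = 2.908 - (2.306) = 0.6020, dy = 2.416 - (-1.281) = 3.6970
err = sqrt(0.362404 + 13.667809) = 3.7457

3.7457 m


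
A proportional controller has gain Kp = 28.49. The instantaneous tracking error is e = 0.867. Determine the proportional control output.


u_P = Kp * e = 28.49 * 0.867 = 24.7008

24.7008


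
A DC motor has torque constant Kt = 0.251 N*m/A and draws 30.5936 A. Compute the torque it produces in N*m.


tau = Kt * I = 0.251*30.5936 = 7.6790

7.6790 N*m


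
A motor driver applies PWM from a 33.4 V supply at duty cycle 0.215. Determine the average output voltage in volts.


V_avg = V_supply * D = 33.4*0.215 = 7.1810

7.1810 V


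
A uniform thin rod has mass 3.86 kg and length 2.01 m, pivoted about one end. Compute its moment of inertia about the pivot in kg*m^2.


I = (1/3)*m*L^2 = (1/3)*3.86*2.01^2 = 5.1983

5.1983 kg*m^2


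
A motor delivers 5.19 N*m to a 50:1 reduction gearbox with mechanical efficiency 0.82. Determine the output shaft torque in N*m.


tau_out = tau_in * N * eta = 5.19 * 50 * 0.82 = 212.7900

212.7900 N*m


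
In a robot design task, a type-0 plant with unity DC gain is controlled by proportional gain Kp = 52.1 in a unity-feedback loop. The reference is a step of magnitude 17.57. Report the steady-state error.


e_ss = R/(1 + Kp) = 17.57/(1 + 52.1) = 17.57/53.1000 = 0.3309

0.3309


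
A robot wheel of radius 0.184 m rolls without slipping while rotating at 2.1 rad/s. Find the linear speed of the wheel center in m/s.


v = omega * r = 2.1 * 0.184 = 0.3864

0.3864 m/s


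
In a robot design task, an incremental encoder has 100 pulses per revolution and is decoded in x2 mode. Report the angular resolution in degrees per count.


resolution = 360 / (PPR * 2) = 360 / 200 = 1.8000

1.8000 degrees


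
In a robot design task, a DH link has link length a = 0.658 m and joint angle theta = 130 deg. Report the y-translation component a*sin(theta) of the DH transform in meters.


a*sin(theta) = 0.658*sin(130 deg) = 0.5041

0.5041 m


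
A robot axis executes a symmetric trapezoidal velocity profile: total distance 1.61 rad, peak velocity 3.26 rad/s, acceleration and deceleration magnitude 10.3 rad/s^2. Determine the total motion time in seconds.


t_acc = v/a = 3.26/10.3 = 0.316505 s
d_acc = v^2/(2a) = 0.515903 rad (each ramp)
d_cruise = 1.61 - 2*0.515903 = 0.578194 rad
t_cruise = 0.578194/3.26 = 0.177360 s
t_total = 2*0.316505 + 0.177360 = 0.8104

0.8104 s


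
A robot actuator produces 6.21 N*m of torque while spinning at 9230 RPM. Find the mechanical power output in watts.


omega = 9230 * 2*pi/60 = 966.563340 rad/s
P = tau * omega = 6.21 * 966.563340 = 6002.3583

6002.3583 W


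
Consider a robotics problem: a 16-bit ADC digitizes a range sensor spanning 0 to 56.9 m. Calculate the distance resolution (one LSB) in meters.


res = range / 2^n = 56.9/2^16 = 56.9/65536 = 8.6823e-04

8.6823e-04 m


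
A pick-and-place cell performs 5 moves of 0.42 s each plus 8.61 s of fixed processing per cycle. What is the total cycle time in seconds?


T = 5*0.42 + 8.61 = 10.7100

10.7100 s


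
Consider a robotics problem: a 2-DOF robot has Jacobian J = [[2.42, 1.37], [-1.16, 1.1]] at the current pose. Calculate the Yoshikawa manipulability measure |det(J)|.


det(J) = 2.42*1.1 - (1.37)*(-1.16) = 4.2512
|det(J)| = 4.2512

4.2512


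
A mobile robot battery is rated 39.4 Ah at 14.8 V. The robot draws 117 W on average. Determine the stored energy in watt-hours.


E = capacity * V = 39.4*14.8 = 583.1200

583.1200 Wh


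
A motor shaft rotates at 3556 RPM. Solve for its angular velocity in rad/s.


omega = 3556 * 2*pi/60 = 372.3834

372.3834 rad/s


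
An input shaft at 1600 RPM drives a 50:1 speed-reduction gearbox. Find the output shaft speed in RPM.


omega_out = omega_in / N = 1600 / 50 = 32.0000

32.0000 RPM


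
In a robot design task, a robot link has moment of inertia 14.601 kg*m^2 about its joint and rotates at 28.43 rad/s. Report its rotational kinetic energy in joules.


KE = (1/2)*I*omega^2 = 0.5*14.601*28.43^2 = 5900.7379

5900.7379 J


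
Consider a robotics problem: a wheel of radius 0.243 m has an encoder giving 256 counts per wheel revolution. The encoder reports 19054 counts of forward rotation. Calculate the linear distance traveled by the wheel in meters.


revs = 19054/256 = 74.429688
d = revs * 2*pi*r = 74.429688 * 2*pi*0.243 = 113.6403

113.6403 m


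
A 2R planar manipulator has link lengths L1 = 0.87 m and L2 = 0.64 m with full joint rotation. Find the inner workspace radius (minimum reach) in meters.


r_min = |L1 - L2| = |0.87 - 0.64| = 0.2300

0.2300 m


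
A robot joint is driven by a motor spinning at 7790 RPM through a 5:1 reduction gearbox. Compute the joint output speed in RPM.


omega_joint = omega_motor / N = 7790 / 5 = 1558.0000

1558.0000 RPM


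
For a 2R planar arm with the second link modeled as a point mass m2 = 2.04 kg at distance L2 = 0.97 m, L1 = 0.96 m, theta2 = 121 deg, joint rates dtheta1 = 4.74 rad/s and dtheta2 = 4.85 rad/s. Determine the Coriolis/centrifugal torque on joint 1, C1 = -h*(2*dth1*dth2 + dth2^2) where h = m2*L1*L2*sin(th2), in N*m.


h = m2*L1*L2*sin(th2) = 2.04*0.96*0.97*sin(121 deg) = 1.628316
C1 = -h*(2*4.74*4.85 + 4.85^2) = -1.628316*69.5005 = -113.1688

-113.1688 N*m


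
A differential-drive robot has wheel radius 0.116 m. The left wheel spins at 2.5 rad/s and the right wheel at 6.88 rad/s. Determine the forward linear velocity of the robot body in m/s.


v = r*(wR + wL)/2 = 0.116*(6.88 + 2.5)/2 = 0.5440

0.5440 m/s


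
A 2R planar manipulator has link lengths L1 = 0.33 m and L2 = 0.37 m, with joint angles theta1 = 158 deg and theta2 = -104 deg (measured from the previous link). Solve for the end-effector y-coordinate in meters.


y = L1*sin(th1) + L2*sin(th1+th2) = 0.33*sin(158 deg) + 0.37*sin(54 deg) = 0.4230

0.4230 m


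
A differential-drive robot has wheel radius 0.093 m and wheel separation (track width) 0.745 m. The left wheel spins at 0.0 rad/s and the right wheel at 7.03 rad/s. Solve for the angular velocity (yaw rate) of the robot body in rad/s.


omega = r*(wR - wL)/L = 0.093*(7.03 - (0.0))/0.745 = 0.8776

0.8776 rad/s
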